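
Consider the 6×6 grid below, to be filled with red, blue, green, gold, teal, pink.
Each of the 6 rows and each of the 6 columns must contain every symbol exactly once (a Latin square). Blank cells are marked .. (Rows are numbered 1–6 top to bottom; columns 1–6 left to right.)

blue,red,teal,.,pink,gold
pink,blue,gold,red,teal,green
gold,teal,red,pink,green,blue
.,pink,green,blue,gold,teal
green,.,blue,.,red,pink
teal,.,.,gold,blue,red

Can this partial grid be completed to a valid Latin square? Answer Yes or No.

Yes

No row or column among the givens repeats a symbol, and propagating forced cells runs into no contradiction.
One valid completion exists (for instance, blue red teal green pink gold / pink blue gold red teal green / gold teal red pink green blue / red pink green blue gold teal / green gold blue teal red pink / teal green pink gold blue red).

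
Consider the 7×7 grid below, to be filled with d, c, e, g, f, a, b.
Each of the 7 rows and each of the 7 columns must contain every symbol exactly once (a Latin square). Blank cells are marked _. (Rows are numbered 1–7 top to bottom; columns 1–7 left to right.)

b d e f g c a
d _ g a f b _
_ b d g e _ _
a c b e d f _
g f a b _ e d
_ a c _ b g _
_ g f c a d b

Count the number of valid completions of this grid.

1

Row 2, column 2: eliminating its row and column leaves {e}.
Row 2, column 7: eliminating its row and column leaves {c, e}.
Row 3, column 1: eliminating its row and column leaves {c, f}.
Row 3, column 6: eliminating its row and column leaves {a}.
Row 3, column 7: eliminating its row and column leaves {c, f}.
Row 4, column 7: eliminating its row and column leaves {g}.
Row 5, column 5: eliminating its row and column leaves {c}.
Row 6, column 1: eliminating its row and column leaves {e, f}.
Row 6, column 4: eliminating its row and column leaves {d}.
Row 6, column 7: eliminating its row and column leaves {e, f}.
Row 7, column 1: eliminating its row and column leaves {e}.
Only one assignment across all blanks avoids any row or column repeat, giving 1 completion.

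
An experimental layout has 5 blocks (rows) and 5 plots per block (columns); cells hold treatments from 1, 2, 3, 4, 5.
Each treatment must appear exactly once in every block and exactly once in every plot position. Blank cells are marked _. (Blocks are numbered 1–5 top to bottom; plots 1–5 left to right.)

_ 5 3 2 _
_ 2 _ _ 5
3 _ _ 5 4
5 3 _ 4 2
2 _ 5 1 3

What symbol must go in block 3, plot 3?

2

Block 1, plot 5: block 1 has {2, 3, 5} and plot 5 has {2, 3, 4, 5}, leaving only 1.
Block 1, plot 1: block 1 has {1, 2, 3, 5} and plot 1 has {2, 3, 5}, leaving only 4.
Block 2, plot 1: block 2 has {2, 5} and plot 1 has {2, 3, 4, 5}, leaving only 1.
Block 2, plot 3: block 2 has {1, 2, 5} and plot 3 has {3, 5}, leaving only 4.
Block 2, plot 4: block 2 has {1, 2, 4, 5} and plot 4 has {1, 2, 4, 5}, leaving only 3.
Block 3, plot 2: block 3 has {3, 4, 5} and plot 2 has {2, 3, 5}, leaving only 1.
Block 3 already has {1, 3, 4, 5} and plot 3 already has {3, 4, 5}, so block 3, plot 3 must be 2.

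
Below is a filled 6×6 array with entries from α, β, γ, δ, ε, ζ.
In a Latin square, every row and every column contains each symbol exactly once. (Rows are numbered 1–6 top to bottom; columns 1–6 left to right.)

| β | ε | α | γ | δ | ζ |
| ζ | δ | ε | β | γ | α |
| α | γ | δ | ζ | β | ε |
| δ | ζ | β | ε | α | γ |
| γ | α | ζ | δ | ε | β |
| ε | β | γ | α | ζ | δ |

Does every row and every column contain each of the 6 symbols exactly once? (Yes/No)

Yes

Each row is a permutation of the 6 symbols, and so is each column.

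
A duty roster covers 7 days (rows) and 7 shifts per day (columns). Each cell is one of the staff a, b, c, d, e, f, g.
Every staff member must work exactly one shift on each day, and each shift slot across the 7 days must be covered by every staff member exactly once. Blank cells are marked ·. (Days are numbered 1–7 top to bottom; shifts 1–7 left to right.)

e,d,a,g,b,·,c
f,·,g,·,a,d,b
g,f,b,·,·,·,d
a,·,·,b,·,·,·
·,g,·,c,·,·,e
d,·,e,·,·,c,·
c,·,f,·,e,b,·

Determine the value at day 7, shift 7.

g

Day 1, shift 6: day 1 has {a, b, c, d, e, g} and shift 6 has {b, c, d}, leaving only f.
Day 2, shift 4: day 2 has {a, b, d, f, g} and shift 4 has {b, c, g}, leaving only e.
Day 2, shift 2: day 2 has {a, b, d, e, f, g} and shift 2 has {d, f, g}, leaving only c.
Day 3, shift 4: day 3 has {b, d, f, g} and shift 4 has {b, c, e, g}, leaving only a.
Day 3, shift 5: day 3 has {a, b, d, f, g} and shift 5 has {a, b, e}, leaving only c.
Day 3, shift 6: day 3 has {a, b, c, d, f, g} and shift 6 has {b, c, d, f}, leaving only e.
Day 4, shift 2: day 4 has {a, b} and shift 2 has {c, d, f, g}, leaving only e.
Day 4, shift 6: day 4 has {a, b, e} and shift 6 has {b, c, d, e, f}, leaving only g.
Day 4, shift 7: day 4 has {a, b, e, g} and shift 7 has {b, c, d, e}, leaving only f.
Day 4, shift 5: day 4 has {a, b, e, f, g} and shift 5 has {a, b, c, e}, leaving only d.
Day 4, shift 3: day 4 has {a, b, d, e, f, g} and shift 3 has {a, b, e, f, g}, leaving only c.
Day 5, shift 1: day 5 has {c, e, g} and shift 1 has {a, c, d, e, f, g}, leaving only b.
Day 5, shift 3: day 5 has {b, c, e, g} and shift 3 has {a, b, c, e, f, g}, leaving only d.
Day 5, shift 5: day 5 has {b, c, d, e, g} and shift 5 has {a, b, c, d, e}, leaving only f.
Day 5, shift 6: day 5 has {b, c, d, e, f, g} and shift 6 has {b, c, d, e, f, g}, leaving only a.
Day 6, shift 4: day 6 has {c, d, e} and shift 4 has {a, b, c, e, g}, leaving only f.
Day 6, shift 5: day 6 has {c, d, e, f} and shift 5 has {a, b, c, d, e, f}, leaving only g.
Day 6, shift 7: day 6 has {c, d, e, f, g} and shift 7 has {b, c, d, e, f}, leaving only a.
Day 7 already has {b, c, e, f} and shift 7 already has {a, b, c, d, e, f}, so day 7, shift 7 must be g.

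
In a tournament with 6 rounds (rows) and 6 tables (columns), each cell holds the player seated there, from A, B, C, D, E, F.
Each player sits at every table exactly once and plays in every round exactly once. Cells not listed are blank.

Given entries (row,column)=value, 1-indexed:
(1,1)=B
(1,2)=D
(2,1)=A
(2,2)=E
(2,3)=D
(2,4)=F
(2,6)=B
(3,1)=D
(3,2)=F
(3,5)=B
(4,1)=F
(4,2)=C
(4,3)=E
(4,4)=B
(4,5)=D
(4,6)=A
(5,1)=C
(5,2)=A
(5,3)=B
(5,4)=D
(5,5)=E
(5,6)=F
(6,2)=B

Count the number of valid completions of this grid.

5

Round 1, table 3: eliminating its round and table leaves {A, C, F}.
Round 1, table 4: eliminating its round and table leaves {A, C, E}.
Round 1, table 5: eliminating its round and table leaves {A, C, F}.
Round 1, table 6: eliminating its round and table leaves {C, E}.
Round 2, table 5: eliminating its round and table leaves {C}.
Round 3, table 3: eliminating its round and table leaves {A, C}.
Round 3, table 4: eliminating its round and table leaves {A, C, E}.
Round 3, table 6: eliminating its round and table leaves {C, E}.
Round 6, table 1: eliminating its round and table leaves {E}.
Round 6, table 3: eliminating its round and table leaves {A, C, F}.
Round 6, table 4: eliminating its round and table leaves {A, C, E}.
Round 6, table 5: eliminating its round and table leaves {A, C, F}.
Round 6, table 6: eliminating its round and table leaves {C, D, E}.
Enumerating the assignments across these blanks that avoid any round or table repeat gives 5 completions.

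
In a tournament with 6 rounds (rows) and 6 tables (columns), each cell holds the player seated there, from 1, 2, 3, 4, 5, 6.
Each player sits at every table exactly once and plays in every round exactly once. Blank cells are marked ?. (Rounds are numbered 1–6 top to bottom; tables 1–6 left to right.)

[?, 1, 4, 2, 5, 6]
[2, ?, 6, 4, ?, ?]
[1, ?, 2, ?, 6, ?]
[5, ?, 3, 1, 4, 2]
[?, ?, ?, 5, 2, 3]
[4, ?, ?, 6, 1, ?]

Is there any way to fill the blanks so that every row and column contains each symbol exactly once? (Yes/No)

Round 1, table 1: round 1 has {1, 2, 4, 5, 6} and table 1 has {1, 2, 4, 5}, so it must be 3.
Round 2, table 5: round 2 has {2, 4, 6} and table 5 has {1, 2, 4, 5, 6}, so it must be 3.
Round 2, table 2: round 2 has {2, 3, 4, 6} and table 2 has {1}, so it must be 5.
Round 2, table 6: round 2 has {2, 3, 4, 5, 6} and table 6 has {2, 3, 6}, so it must be 1.
Round 3, table 4: round 3 has {1, 2, 6} and table 4 has {1, 2, 4, 5, 6}, so it must be 3.
Round 3, table 2: round 3 has {1, 2, 3, 6} and table 2 has {1, 5}, so it must be 4.
Round 3, table 6: round 3 has {1, 2, 3, 4, 6} and table 6 has {1, 2, 3, 6}, so it must be 5.
Now round 6, table 6: round 6 together with table 6 already contain {1, 2, 3, 4, 5, 6} — every symbol — so nothing can go there. The grid has no valid completion.

No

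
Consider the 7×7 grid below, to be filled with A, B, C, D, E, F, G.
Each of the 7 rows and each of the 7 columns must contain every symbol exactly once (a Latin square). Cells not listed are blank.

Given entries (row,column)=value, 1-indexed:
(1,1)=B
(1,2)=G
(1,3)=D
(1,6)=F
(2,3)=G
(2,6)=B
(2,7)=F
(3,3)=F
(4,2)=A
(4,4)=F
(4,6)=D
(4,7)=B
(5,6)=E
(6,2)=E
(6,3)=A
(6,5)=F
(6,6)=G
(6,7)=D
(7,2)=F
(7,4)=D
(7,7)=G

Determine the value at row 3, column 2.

B

Row 6, column 1: row 6 has {A, D, E, F, G} and column 1 has {B}, leaving only C.
Row 6, column 4: row 6 has {A, C, D, E, F, G} and column 4 has {D, F}, leaving only B.
Row 3, column 2 is narrowed to {B, C, D}.
If it were C, then row 5, column 7 would be left with no valid symbol.
If it were D, propagating the remaining blanks reaches a contradiction.
So row 3, column 2 must be B.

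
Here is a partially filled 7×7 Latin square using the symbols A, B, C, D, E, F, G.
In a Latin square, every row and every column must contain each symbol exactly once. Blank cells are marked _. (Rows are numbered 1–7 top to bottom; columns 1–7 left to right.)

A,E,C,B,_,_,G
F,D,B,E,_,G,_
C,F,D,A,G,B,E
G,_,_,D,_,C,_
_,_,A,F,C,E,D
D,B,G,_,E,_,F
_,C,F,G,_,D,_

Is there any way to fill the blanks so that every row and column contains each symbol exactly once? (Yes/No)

No row or column among the givens repeats a symbol, and propagating forced cells runs into no contradiction.
One valid completion exists (for instance, A E C B D F G / F D B E A G C / C F D A G B E / G A E D F C B / B G A F C E D / D B G C E A F / E C F G B D A).

Yes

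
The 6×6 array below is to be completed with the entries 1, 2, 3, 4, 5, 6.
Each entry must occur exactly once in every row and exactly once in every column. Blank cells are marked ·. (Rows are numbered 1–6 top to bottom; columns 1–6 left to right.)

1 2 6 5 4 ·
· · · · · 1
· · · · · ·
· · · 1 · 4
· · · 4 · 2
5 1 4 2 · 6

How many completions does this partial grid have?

28

Row 1, column 6: eliminating its row and column leaves {3}.
Row 2, column 1: eliminating its row and column leaves {2, 3, 4, 6}.
Row 2, column 2: eliminating its row and column leaves {3, 4, 5, 6}.
Row 2, column 3: eliminating its row and column leaves {2, 3, 5}.
Row 2, column 4: eliminating its row and column leaves {3, 6}.
Row 2, column 5: eliminating its row and column leaves {2, 3, 5, 6}.
Row 3, column 1: eliminating its row and column leaves {2, 3, 4, 6}.
Row 3, column 2: eliminating its row and column leaves {3, 4, 5, 6}.
Row 3, column 3: eliminating its row and column leaves {1, 2, 3, 5}.
Row 3, column 4: eliminating its row and column leaves {3, 6}.
Row 3, column 5: eliminating its row and column leaves {1, 2, 3, 5, 6}.
Row 3, column 6: eliminating its row and column leaves {3, 5}.
Row 4, column 1: eliminating its row and column leaves {2, 3, 6}.
Row 4, column 2: eliminating its row and column leaves {3, 5, 6}.
Row 4, column 3: eliminating its row and column leaves {2, 3, 5}.
Row 4, column 5: eliminating its row and column leaves {2, 3, 5, 6}.
Row 5, column 1: eliminating its row and column leaves {3, 6}.
Row 5, column 2: eliminating its row and column leaves {3, 5, 6}.
Row 5, column 3: eliminating its row and column leaves {1, 3, 5}.
Row 5, column 5: eliminating its row and column leaves {1, 3, 5, 6}.
Row 6, column 5: eliminating its row and column leaves {3}.
Enumerating the assignments across these blanks that avoid any row or column repeat gives 28 completions.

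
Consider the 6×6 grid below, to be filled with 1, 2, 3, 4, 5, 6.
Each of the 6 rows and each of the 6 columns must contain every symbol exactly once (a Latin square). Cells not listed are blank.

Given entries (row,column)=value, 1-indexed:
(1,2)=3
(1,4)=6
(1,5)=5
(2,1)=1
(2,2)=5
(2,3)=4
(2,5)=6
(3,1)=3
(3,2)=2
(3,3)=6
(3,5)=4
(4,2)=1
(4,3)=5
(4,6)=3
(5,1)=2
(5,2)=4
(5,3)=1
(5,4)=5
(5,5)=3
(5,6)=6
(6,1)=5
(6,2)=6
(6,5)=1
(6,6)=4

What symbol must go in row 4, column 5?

Row 4 already has {1, 3, 5} and column 5 already has {1, 3, 4, 5, 6}, so row 4, column 5 must be 2.

2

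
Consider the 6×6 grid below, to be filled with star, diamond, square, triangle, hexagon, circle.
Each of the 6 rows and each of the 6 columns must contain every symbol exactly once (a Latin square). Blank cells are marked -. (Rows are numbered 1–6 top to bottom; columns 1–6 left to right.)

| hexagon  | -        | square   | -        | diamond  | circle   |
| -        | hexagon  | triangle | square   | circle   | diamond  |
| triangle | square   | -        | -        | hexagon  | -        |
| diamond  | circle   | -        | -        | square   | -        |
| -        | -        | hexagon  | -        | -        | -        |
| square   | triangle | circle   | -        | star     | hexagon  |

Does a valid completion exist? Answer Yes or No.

No row or column among the givens repeats a symbol, and propagating forced cells runs into no contradiction.
One valid completion exists (for instance, hexagon star square triangle diamond circle / star hexagon triangle square circle diamond / triangle square diamond circle hexagon star / diamond circle star hexagon square triangle / circle diamond hexagon star triangle square / square triangle circle diamond star hexagon).

Yes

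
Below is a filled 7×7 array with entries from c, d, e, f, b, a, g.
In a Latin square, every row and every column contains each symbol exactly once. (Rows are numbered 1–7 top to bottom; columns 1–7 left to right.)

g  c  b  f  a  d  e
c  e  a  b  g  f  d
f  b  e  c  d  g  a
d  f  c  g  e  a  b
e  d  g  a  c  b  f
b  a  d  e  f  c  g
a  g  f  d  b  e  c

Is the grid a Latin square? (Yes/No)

Each row is a permutation of the 7 symbols, and so is each column.

Yes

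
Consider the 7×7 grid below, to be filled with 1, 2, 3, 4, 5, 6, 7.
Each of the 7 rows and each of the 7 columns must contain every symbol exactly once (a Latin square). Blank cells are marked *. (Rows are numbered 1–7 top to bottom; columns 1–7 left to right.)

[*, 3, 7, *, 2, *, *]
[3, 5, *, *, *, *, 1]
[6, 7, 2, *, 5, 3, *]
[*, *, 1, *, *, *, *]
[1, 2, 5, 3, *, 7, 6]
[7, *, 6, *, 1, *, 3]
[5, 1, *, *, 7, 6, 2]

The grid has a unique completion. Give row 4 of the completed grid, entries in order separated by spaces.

Row 1, column 1: row 1 has {2, 3, 7} and column 1 has {1, 3, 5, 6, 7}, leaving only 4.
Row 4, column 1: row 4 has {1} and column 1 has {1, 3, 4, 5, 6, 7}, leaving only 2.
Row 1, column 7: row 1 has {2, 3, 4, 7} and column 7 has {1, 2, 3, 6}, leaving only 5.
Row 1, column 6: row 1 has {2, 3, 4, 5, 7} and column 6 has {3, 6, 7}, leaving only 1.
Row 1, column 4: row 1 has {1, 2, 3, 4, 5, 7} and column 4 has {3}, leaving only 6.
Row 2, column 3: row 2 has {1, 3, 5} and column 3 has {1, 2, 5, 6, 7}, leaving only 4.
Row 2, column 5: row 2 has {1, 3, 4, 5} and column 5 has {1, 2, 5, 7}, leaving only 6.
Row 2, column 6: row 2 has {1, 3, 4, 5, 6} and column 6 has {1, 3, 6, 7}, leaving only 2.
Row 2, column 4: row 2 has {1, 2, 3, 4, 5, 6} and column 4 has {3, 6}, leaving only 7.
Row 3, column 7: row 3 has {2, 3, 5, 6, 7} and column 7 has {1, 2, 3, 5, 6}, leaving only 4.
Row 4, column 7: row 4 has {1, 2} and column 7 has {1, 2, 3, 4, 5, 6}, leaving only 7.
Row 3, column 4: row 3 has {2, 3, 4, 5, 6, 7} and column 4 has {3, 6, 7}, leaving only 1.
Row 5, column 5: row 5 has {1, 2, 3, 5, 6, 7} and column 5 has {1, 2, 5, 6, 7}, leaving only 4.
Row 4, column 5: row 4 has {1, 2, 7} and column 5 has {1, 2, 4, 5, 6, 7}, leaving only 3.
Row 6, column 2: row 6 has {1, 3, 6, 7} and column 2 has {1, 2, 3, 5, 7}, leaving only 4.
Row 4, column 2: row 4 has {1, 2, 3, 7} and column 2 has {1, 2, 3, 4, 5, 7}, leaving only 6.
Row 6, column 6: row 6 has {1, 3, 4, 6, 7} and column 6 has {1, 2, 3, 6, 7}, leaving only 5.
Row 4, column 6: row 4 has {1, 2, 3, 6, 7} and column 6 has {1, 2, 3, 5, 6, 7}, leaving only 4.
Row 4, column 4: row 4 has {1, 2, 3, 4, 6, 7} and column 4 has {1, 3, 6, 7}, leaving only 5.
So row 4 reads: 2 6 1 5 3 4 7.

2 6 1 5 3 4 7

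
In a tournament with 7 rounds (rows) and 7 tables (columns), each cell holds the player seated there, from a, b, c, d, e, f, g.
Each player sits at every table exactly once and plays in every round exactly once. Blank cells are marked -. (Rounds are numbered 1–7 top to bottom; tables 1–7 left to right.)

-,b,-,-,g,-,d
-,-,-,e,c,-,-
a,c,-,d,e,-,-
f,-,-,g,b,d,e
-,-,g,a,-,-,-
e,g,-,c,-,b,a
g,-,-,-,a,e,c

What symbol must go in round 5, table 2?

Round 1, table 1: round 1 has {b, d, g} and table 1 has {a, e, f, g}, leaving only c.
Round 1, table 4: round 1 has {b, c, d, g} and table 4 has {a, c, d, e, g}, leaving only f.
Round 1, table 6: round 1 has {b, c, d, f, g} and table 6 has {b, d, e}, leaving only a.
Round 1, table 3: round 1 has {a, b, c, d, f, g} and table 3 has {g}, leaving only e.
Round 4, table 2: round 4 has {b, d, e, f, g} and table 2 has {b, c, g}, leaving only a.
Round 4, table 3: round 4 has {a, b, d, e, f, g} and table 3 has {e, g}, leaving only c.
Round 7, table 4: round 7 has {a, c, e, g} and table 4 has {a, c, d, e, f, g}, leaving only b.
Round 5, table 2 is narrowed to {d, e, f}.
If it were d, then round 7, table 2 would be left with no valid symbol.
If it were f, then round 7, table 2 would be left with no valid symbol.
So round 5, table 2 must be e.

e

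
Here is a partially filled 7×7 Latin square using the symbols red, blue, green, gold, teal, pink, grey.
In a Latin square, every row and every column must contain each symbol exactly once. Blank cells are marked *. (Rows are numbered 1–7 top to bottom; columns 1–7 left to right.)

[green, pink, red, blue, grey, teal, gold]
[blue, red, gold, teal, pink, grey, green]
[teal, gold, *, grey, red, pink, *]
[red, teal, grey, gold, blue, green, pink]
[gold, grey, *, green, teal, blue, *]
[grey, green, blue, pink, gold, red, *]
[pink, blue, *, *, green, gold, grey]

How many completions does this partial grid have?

1

Row 3, column 3: eliminating its row and column leaves {green}.
Row 3, column 7: eliminating its row and column leaves {blue}.
Row 5, column 3: eliminating its row and column leaves {pink}.
Row 5, column 7: eliminating its row and column leaves {red}.
Row 6, column 7: eliminating its row and column leaves {teal}.
Row 7, column 3: eliminating its row and column leaves {teal}.
Row 7, column 4: eliminating its row and column leaves {red}.
Only one assignment across all blanks avoids any row or column repeat, giving 1 completion.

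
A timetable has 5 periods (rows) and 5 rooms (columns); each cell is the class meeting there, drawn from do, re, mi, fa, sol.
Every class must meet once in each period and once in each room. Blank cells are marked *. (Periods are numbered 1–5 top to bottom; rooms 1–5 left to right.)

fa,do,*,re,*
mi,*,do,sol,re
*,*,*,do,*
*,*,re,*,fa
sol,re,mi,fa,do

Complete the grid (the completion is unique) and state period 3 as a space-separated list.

Period 3, room 1: period 3 has {do} and room 1 has {mi, fa, sol}, leaving only re.
Period 1, room 3: period 1 has {do, re, fa} and room 3 has {do, re, mi}, leaving only sol.
Period 3, room 3: period 3 has {do, re} and room 3 has {do, re, mi, sol}, leaving only fa.
Period 1, room 5: period 1 has {do, re, fa, sol} and room 5 has {do, re, fa}, leaving only mi.
Period 3, room 5: period 3 has {do, re, fa} and room 5 has {do, re, mi, fa}, leaving only sol.
Period 3, room 2: period 3 has {do, re, fa, sol} and room 2 has {do, re}, leaving only mi.
So period 3 reads: re mi fa do sol.

re mi fa do sol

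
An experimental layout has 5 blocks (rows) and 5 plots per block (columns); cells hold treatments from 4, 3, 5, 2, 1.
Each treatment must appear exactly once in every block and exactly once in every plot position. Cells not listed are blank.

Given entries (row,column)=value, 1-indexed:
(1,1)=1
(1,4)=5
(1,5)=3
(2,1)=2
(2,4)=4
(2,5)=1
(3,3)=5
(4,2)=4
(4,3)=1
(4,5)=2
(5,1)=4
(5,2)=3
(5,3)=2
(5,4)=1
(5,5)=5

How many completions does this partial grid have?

Block 1, plot 2: eliminating its block and plot leaves {2}.
Block 1, plot 3: eliminating its block and plot leaves {4}.
Block 2, plot 2: eliminating its block and plot leaves {5}.
Block 2, plot 3: eliminating its block and plot leaves {3}.
Block 3, plot 1: eliminating its block and plot leaves {3}.
Block 3, plot 2: eliminating its block and plot leaves {2, 1}.
Block 3, plot 4: eliminating its block and plot leaves {3, 2}.
Block 3, plot 5: eliminating its block and plot leaves {4}.
Block 4, plot 1: eliminating its block and plot leaves {3, 5}.
Block 4, plot 4: eliminating its block and plot leaves {3}.
Only one assignment across all blanks avoids any block or plot repeat, giving 1 completion.

1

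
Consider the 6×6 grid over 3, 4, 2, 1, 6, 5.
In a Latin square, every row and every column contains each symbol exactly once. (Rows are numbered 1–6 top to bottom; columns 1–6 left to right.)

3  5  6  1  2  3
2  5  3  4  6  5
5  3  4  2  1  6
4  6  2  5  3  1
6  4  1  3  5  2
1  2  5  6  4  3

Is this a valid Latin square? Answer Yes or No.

Row 1 contains 3 twice (at columns 1 and 6); row 2 is also not a permutation.

No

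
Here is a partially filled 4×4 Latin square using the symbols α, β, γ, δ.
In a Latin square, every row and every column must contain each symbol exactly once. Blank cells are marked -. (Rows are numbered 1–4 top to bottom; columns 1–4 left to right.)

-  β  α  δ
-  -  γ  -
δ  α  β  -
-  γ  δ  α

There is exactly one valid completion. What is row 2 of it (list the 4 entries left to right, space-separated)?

α δ γ β

Row 2, column 2: row 2 has {γ} and column 2 has {α, β, γ}, leaving only δ.
Row 2, column 4: row 2 has {γ, δ} and column 4 has {α, δ}, leaving only β.
Row 2, column 1: row 2 has {β, γ, δ} and column 1 has {δ}, leaving only α.
So row 2 reads: α δ γ β.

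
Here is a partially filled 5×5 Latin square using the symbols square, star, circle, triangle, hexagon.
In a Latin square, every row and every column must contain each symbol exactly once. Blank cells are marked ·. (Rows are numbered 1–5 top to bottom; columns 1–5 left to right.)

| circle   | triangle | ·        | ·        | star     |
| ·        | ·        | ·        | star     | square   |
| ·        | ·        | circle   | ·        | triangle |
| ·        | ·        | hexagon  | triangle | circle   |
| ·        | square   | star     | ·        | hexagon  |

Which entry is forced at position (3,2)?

hexagon

Row 1, column 3: row 1 has {star, circle, triangle} and column 3 has {star, circle, hexagon}, leaving only square.
Row 1, column 4: row 1 has {square, star, circle, triangle} and column 4 has {star, triangle}, leaving only hexagon.
Row 2, column 3: row 2 has {square, star} and column 3 has {square, star, circle, hexagon}, leaving only triangle.
Row 2, column 1: row 2 has {square, star, triangle} and column 1 has {circle}, leaving only hexagon.
Row 2, column 2: row 2 has {square, star, triangle, hexagon} and column 2 has {square, triangle}, leaving only circle.
Row 3, column 4: row 3 has {circle, triangle} and column 4 has {star, triangle, hexagon}, leaving only square.
Row 3, column 1: row 3 has {square, circle, triangle} and column 1 has {circle, hexagon}, leaving only star.
Row 3 already has {square, star, circle, triangle} and column 2 already has {square, circle, triangle}, so row 3, column 2 must be hexagon.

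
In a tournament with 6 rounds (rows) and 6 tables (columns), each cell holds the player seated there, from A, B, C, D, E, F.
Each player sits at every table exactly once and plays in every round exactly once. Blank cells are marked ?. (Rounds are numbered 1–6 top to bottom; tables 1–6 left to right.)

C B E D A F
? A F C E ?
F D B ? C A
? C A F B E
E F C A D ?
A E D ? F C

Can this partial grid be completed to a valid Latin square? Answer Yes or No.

Yes

No round or table among the givens repeats a symbol, and propagating forced cells runs into no contradiction.
One valid completion exists (for instance, C B E D A F / B A F C E D / F D B E C A / D C A F B E / E F C A D B / A E D B F C).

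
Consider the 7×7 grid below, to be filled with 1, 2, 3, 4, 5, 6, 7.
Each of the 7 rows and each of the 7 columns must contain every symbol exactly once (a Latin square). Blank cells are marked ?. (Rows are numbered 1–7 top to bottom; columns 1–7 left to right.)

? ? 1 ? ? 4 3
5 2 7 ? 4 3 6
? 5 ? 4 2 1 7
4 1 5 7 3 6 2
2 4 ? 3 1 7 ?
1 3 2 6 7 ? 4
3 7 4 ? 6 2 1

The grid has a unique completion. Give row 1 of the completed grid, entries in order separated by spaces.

7 6 1 2 5 4 3

Row 1, column 2: row 1 has {1, 3, 4} and column 2 has {1, 2, 3, 4, 5, 7}, leaving only 6.
Row 1, column 1: row 1 has {1, 3, 4, 6} and column 1 has {1, 2, 3, 4, 5}, leaving only 7.
Row 1, column 5: row 1 has {1, 3, 4, 6, 7} and column 5 has {1, 2, 3, 4, 6, 7}, leaving only 5.
Row 1, column 4: row 1 has {1, 3, 4, 5, 6, 7} and column 4 has {3, 4, 6, 7}, leaving only 2.
So row 1 reads: 7 6 1 2 5 4 3.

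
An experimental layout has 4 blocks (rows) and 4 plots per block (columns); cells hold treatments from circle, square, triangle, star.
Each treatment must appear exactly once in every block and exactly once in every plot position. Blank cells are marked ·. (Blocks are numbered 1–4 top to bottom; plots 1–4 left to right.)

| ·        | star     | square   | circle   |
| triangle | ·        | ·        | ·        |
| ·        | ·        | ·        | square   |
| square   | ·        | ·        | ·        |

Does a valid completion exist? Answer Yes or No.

No

Block 1, plot 1: block 1 together with plot 1 already contain {circle, square, triangle, star} — every symbol — so nothing can go there. The grid has no valid completion.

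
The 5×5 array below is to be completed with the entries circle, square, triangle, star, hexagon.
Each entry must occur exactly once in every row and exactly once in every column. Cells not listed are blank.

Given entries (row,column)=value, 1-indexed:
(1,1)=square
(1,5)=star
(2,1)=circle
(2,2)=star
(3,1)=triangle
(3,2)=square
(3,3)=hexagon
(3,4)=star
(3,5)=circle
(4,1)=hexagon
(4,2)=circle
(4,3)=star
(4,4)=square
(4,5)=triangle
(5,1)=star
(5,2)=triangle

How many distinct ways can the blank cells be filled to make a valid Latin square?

2

Row 1, column 2: eliminating its row and column leaves {hexagon}.
Row 1, column 3: eliminating its row and column leaves {circle, triangle}.
Row 1, column 4: eliminating its row and column leaves {circle, triangle, hexagon}.
Row 2, column 3: eliminating its row and column leaves {square, triangle}.
Row 2, column 4: eliminating its row and column leaves {triangle, hexagon}.
Row 2, column 5: eliminating its row and column leaves {square, hexagon}.
Row 5, column 3: eliminating its row and column leaves {circle, square}.
Row 5, column 4: eliminating its row and column leaves {circle, hexagon}.
Row 5, column 5: eliminating its row and column leaves {square, hexagon}.
Enumerating the assignments across these blanks that avoid any row or column repeat gives 2 completions.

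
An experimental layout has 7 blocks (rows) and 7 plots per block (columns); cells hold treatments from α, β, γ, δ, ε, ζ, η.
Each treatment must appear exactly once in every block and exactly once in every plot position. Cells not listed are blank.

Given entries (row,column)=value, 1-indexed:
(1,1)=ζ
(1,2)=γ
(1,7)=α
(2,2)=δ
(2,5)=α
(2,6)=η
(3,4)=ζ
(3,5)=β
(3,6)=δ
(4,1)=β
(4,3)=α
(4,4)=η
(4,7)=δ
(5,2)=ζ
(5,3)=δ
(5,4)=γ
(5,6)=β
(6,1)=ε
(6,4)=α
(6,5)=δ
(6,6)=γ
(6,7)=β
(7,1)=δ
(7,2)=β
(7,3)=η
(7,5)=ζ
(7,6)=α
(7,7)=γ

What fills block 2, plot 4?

Block 1, plot 6: block 1 has {α, γ, ζ} and plot 6 has {α, β, γ, δ, η}, leaving only ε.
Block 1, plot 3: block 1 has {α, γ, ε, ζ} and plot 3 has {α, δ, η}, leaving only β.
Block 1, plot 4: block 1 has {α, β, γ, ε, ζ} and plot 4 has {α, γ, ζ, η}, leaving only δ.
Block 1, plot 5: block 1 has {α, β, γ, δ, ε, ζ} and plot 5 has {α, β, δ, ζ}, leaving only η.
Block 2, plot 1: block 2 has {α, δ, η} and plot 1 has {β, δ, ε, ζ}, leaving only γ.
Block 4, plot 2: block 4 has {α, β, δ, η} and plot 2 has {β, γ, δ, ζ}, leaving only ε.
Block 4, plot 5: block 4 has {α, β, δ, ε, η} and plot 5 has {α, β, δ, ζ, η}, leaving only γ.
Block 4, plot 6: block 4 has {α, β, γ, δ, ε, η} and plot 6 has {α, β, γ, δ, ε, η}, leaving only ζ.
Block 5, plot 5: block 5 has {β, γ, δ, ζ} and plot 5 has {α, β, γ, δ, ζ, η}, leaving only ε.
Block 5, plot 7: block 5 has {β, γ, δ, ε, ζ} and plot 7 has {α, β, γ, δ}, leaving only η.
Block 3, plot 7: block 3 has {β, δ, ζ} and plot 7 has {α, β, γ, δ, η}, leaving only ε.
Block 2, plot 7: block 2 has {α, γ, δ, η} and plot 7 has {α, β, γ, δ, ε, η}, leaving only ζ.
Block 2, plot 3: block 2 has {α, γ, δ, ζ, η} and plot 3 has {α, β, δ, η}, leaving only ε.
Block 2 already has {α, γ, δ, ε, ζ, η} and plot 4 already has {α, γ, δ, ζ, η}, so block 2, plot 4 must be β.

β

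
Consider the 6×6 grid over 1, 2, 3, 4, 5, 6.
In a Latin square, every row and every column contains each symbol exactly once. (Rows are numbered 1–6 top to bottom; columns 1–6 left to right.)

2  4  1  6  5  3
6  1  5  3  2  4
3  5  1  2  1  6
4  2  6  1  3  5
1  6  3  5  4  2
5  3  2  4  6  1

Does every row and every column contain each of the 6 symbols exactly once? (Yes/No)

No

Row 3 contains 1 twice (at columns 3 and 5), so it is not a permutation.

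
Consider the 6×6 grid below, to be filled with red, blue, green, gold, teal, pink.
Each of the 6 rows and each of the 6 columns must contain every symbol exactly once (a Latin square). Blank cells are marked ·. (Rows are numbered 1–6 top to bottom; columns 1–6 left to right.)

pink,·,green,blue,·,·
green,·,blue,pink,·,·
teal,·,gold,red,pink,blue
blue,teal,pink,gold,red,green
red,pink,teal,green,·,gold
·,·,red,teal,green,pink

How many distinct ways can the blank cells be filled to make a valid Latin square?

Row 1, column 2: eliminating its row and column leaves {red, gold}.
Row 1, column 5: eliminating its row and column leaves {gold, teal}.
Row 1, column 6: eliminating its row and column leaves {red, teal}.
Row 2, column 2: eliminating its row and column leaves {red, gold}.
Row 2, column 5: eliminating its row and column leaves {gold, teal}.
Row 2, column 6: eliminating its row and column leaves {red, teal}.
Row 3, column 2: eliminating its row and column leaves {green}.
Row 5, column 5: eliminating its row and column leaves {blue}.
Row 6, column 1: eliminating its row and column leaves {gold}.
Row 6, column 2: eliminating its row and column leaves {blue, gold}.
Enumerating the assignments across these blanks that avoid any row or column repeat gives 2 completions.

2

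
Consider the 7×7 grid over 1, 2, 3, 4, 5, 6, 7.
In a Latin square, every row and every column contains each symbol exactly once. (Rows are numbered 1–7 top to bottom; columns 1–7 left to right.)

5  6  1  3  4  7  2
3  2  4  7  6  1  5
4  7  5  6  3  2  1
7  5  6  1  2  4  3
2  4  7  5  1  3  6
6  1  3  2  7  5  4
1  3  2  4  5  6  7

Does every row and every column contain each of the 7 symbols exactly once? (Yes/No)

Yes

Each row is a permutation of the 7 symbols, and so is each column.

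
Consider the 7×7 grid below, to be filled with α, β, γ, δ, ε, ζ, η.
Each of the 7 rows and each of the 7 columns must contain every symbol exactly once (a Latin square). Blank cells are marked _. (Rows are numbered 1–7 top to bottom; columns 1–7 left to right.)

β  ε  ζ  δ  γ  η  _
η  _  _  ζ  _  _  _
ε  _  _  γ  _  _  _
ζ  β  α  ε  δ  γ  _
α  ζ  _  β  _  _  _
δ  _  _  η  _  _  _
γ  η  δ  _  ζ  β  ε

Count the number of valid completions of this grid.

12

Row 1, column 7: eliminating its row and column leaves {α}.
Row 2, column 2: eliminating its row and column leaves {α, γ, δ}.
Row 2, column 3: eliminating its row and column leaves {β, γ, ε}.
Row 2, column 5: eliminating its row and column leaves {α, β, ε}.
Row 2, column 6: eliminating its row and column leaves {α, δ, ε}.
Row 2, column 7: eliminating its row and column leaves {α, β, γ, δ}.
Row 3, column 2: eliminating its row and column leaves {α, δ}.
Row 3, column 3: eliminating its row and column leaves {β, η}.
Row 3, column 5: eliminating its row and column leaves {α, β, η}.
Row 3, column 6: eliminating its row and column leaves {α, δ, ζ}.
Row 3, column 7: eliminating its row and column leaves {α, β, δ, ζ, η}.
Row 4, column 7: eliminating its row and column leaves {η}.
Row 5, column 3: eliminating its row and column leaves {γ, ε, η}.
Row 5, column 5: eliminating its row and column leaves {ε, η}.
Row 5, column 6: eliminating its row and column leaves {δ, ε}.
Row 5, column 7: eliminating its row and column leaves {γ, δ, η}.
Row 6, column 2: eliminating its row and column leaves {α, γ}.
Row 6, column 3: eliminating its row and column leaves {β, γ, ε}.
Row 6, column 5: eliminating its row and column leaves {α, β, ε}.
Row 6, column 6: eliminating its row and column leaves {α, ε, ζ}.
Row 6, column 7: eliminating its row and column leaves {α, β, γ, ζ}.
Row 7, column 4: eliminating its row and column leaves {α}.
Enumerating the assignments across these blanks that avoid any row or column repeat gives 12 completions.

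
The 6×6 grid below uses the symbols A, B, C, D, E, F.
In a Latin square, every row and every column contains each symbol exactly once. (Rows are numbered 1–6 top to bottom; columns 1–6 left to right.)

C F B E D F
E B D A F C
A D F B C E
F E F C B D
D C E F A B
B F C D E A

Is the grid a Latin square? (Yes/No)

Row 4 contains F twice (at columns 1 and 3); row 1 is also not a permutation.

No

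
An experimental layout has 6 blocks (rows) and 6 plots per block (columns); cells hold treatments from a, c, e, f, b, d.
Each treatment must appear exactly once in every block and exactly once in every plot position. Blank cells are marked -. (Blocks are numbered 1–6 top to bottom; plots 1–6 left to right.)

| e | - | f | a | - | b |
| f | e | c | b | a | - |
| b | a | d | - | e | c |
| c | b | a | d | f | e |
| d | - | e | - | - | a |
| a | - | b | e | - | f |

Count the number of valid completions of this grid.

2

Block 1, plot 2: eliminating its block and plot leaves {c, d}.
Block 1, plot 5: eliminating its block and plot leaves {c, d}.
Block 2, plot 6: eliminating its block and plot leaves {d}.
Block 3, plot 4: eliminating its block and plot leaves {f}.
Block 5, plot 2: eliminating its block and plot leaves {c, f}.
Block 5, plot 4: eliminating its block and plot leaves {c, f}.
Block 5, plot 5: eliminating its block and plot leaves {c, b}.
Block 6, plot 2: eliminating its block and plot leaves {c, d}.
Block 6, plot 5: eliminating its block and plot leaves {c, d}.
Enumerating the assignments across these blanks that avoid any block or plot repeat gives 2 completions.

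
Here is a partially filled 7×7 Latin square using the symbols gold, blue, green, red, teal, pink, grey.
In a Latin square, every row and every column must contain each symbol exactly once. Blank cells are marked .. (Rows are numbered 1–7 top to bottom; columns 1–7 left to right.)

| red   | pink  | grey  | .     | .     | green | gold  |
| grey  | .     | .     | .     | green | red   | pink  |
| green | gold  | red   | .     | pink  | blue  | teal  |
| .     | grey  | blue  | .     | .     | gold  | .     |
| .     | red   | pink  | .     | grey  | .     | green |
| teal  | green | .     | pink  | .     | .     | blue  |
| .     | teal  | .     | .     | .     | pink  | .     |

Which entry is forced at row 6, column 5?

red

Row 2, column 2: row 2 has {green, red, pink, grey} and column 2 has {gold, green, red, teal, pink, grey}, leaving only blue.
Row 3, column 4: row 3 has {gold, blue, green, red, teal, pink} and column 4 has {pink}, leaving only grey.
Row 4, column 1: row 4 has {gold, blue, grey} and column 1 has {green, red, teal, grey}, leaving only pink.
Row 4, column 7: row 4 has {gold, blue, pink, grey} and column 7 has {gold, blue, green, teal, pink}, leaving only red.
Row 4, column 5: row 4 has {gold, blue, red, pink, grey} and column 5 has {green, pink, grey}, leaving only teal.
Row 1, column 5: row 1 has {gold, green, red, pink, grey} and column 5 has {green, teal, pink, grey}, leaving only blue.
Row 1, column 4: row 1 has {gold, blue, green, red, pink, grey} and column 4 has {pink, grey}, leaving only teal.
Row 2, column 4: row 2 has {blue, green, red, pink, grey} and column 4 has {teal, pink, grey}, leaving only gold.
Row 2, column 3: row 2 has {gold, blue, green, red, pink, grey} and column 3 has {blue, red, pink, grey}, leaving only teal.
Row 4, column 4: row 4 has {gold, blue, red, teal, pink, grey} and column 4 has {gold, teal, pink, grey}, leaving only green.
Row 5, column 4: row 5 has {green, red, pink, grey} and column 4 has {gold, green, teal, pink, grey}, leaving only blue.
Row 5, column 1: row 5 has {blue, green, red, pink, grey} and column 1 has {green, red, teal, pink, grey}, leaving only gold.
Row 5, column 6: row 5 has {gold, blue, green, red, pink, grey} and column 6 has {gold, blue, green, red, pink}, leaving only teal.
Row 6, column 3: row 6 has {blue, green, teal, pink} and column 3 has {blue, red, teal, pink, grey}, leaving only gold.
Row 6 already has {gold, blue, green, teal, pink} and column 5 already has {blue, green, teal, pink, grey}, so row 6, column 5 must be red.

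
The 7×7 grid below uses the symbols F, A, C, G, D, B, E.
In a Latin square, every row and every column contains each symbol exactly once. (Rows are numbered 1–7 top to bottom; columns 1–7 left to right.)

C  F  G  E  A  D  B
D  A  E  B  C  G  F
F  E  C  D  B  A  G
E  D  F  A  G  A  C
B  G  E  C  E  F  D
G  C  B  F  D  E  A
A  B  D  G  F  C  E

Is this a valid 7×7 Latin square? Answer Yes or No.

Row 5 contains E twice (at columns 3 and 5); row 4 is also not a permutation.

No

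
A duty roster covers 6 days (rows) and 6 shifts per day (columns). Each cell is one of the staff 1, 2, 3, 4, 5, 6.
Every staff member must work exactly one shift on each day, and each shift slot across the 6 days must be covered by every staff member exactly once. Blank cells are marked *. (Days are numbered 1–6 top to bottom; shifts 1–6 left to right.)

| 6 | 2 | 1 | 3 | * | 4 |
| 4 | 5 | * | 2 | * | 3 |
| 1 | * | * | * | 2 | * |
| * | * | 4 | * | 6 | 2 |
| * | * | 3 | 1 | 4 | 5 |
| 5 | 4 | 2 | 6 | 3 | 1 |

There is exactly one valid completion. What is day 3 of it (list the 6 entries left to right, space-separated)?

Day 3, shift 6: day 3 has {1, 2} and shift 6 has {1, 2, 3, 4, 5}, leaving only 6.
Day 3, shift 2: day 3 has {1, 2, 6} and shift 2 has {2, 4, 5}, leaving only 3.
Day 3, shift 3: day 3 has {1, 2, 3, 6} and shift 3 has {1, 2, 3, 4}, leaving only 5.
Day 3, shift 4: day 3 has {1, 2, 3, 5, 6} and shift 4 has {1, 2, 3, 6}, leaving only 4.
So day 3 reads: 1 3 5 4 2 6.

1 3 5 4 2 6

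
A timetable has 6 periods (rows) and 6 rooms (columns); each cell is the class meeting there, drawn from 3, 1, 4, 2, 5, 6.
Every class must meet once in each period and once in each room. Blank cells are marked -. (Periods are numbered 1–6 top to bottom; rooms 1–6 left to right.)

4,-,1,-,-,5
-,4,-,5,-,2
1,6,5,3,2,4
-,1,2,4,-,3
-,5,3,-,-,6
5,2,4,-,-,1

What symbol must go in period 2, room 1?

3

Period 1, room 2: period 1 has {1, 4, 5} and room 2 has {1, 4, 2, 5, 6}, leaving only 3.
Period 1, room 5: period 1 has {3, 1, 4, 5} and room 5 has {2}, leaving only 6.
Period 1, room 4: period 1 has {3, 1, 4, 5, 6} and room 4 has {3, 4, 5}, leaving only 2.
Period 2, room 3: period 2 has {4, 2, 5} and room 3 has {3, 1, 4, 2, 5}, leaving only 6.
Period 2 already has {4, 2, 5, 6} and room 1 already has {1, 4, 5}, so period 2, room 1 must be 3.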